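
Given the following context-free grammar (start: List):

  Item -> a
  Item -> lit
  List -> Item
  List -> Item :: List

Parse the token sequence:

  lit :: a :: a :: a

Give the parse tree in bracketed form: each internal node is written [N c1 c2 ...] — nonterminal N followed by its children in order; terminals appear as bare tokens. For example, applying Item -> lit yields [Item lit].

List
Item :: List
lit :: List
lit :: Item :: List
lit :: a :: List
lit :: a :: Item :: List
lit :: a :: a :: List
lit :: a :: a :: Item
lit :: a :: a :: a

[List [Item lit] :: [List [Item a] :: [List [Item a] :: [List [Item a]]]]]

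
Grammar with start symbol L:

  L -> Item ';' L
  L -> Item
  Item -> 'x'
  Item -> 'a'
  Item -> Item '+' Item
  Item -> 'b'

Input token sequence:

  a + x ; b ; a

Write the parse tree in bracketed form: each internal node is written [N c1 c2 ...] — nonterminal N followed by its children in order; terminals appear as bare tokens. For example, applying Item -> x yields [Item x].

L
Item ; L
Item + Item ; L
a + Item ; L
a + x ; L
a + x ; Item ; L
a + x ; b ; L
a + x ; b ; Item
a + x ; b ; a

[L [Item [Item a] + [Item x]] ; [L [Item b] ; [L [Item a]]]]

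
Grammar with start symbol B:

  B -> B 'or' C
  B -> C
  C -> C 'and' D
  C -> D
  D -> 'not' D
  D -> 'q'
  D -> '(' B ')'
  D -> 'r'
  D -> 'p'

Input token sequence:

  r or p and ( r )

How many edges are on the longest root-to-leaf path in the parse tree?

[B [B [C [D r]]] or [C [C [D p]] and [D ( [B [C [D r]]] )]]]

6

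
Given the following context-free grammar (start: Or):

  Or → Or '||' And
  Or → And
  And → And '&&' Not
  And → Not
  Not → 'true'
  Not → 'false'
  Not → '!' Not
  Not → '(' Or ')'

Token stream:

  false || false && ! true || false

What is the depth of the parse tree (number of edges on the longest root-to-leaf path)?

5

[Or [Or [Or [And [Not false]]] || [And [And [Not false]] && [Not ! [Not true]]]] || [And [Not false]]]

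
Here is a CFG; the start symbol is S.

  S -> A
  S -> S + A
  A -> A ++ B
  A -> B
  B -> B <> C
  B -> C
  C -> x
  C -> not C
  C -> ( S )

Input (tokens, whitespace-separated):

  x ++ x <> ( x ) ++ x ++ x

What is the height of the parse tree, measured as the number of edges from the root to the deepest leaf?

10

[S [A [A [A [A [B [C x]]] ++ [B [B [C x]] <> [C ( [S [A [B [C x]]]] )]]] ++ [B [C x]]] ++ [B [C x]]]]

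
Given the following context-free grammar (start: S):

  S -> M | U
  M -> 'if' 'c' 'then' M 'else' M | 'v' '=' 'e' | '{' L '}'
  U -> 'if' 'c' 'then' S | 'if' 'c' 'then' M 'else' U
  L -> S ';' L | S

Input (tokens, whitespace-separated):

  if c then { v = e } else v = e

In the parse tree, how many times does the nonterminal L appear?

1

[S [M if c then [M { [L [S [M v = e]]] }] else [M v = e]]]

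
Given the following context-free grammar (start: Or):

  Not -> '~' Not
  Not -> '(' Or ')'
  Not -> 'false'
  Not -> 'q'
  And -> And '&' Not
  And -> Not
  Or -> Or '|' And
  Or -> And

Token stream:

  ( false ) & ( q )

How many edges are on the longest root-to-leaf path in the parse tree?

[Or [And [And [Not ( [Or [And [Not false]]] )]] & [Not ( [Or [And [Not q]]] )]]]

7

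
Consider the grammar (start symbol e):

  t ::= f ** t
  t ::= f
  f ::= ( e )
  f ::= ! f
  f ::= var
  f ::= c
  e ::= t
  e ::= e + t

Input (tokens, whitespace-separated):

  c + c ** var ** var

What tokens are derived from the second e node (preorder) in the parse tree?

c

[e [e [t [f c]]] + [t [f c] ** [t [f var] ** [t [f var]]]]]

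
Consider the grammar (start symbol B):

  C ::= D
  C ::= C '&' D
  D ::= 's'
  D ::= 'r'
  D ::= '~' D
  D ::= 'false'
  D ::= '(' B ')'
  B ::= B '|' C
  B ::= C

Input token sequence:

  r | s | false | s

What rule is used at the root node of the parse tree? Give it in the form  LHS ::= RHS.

[B [B [B [B [C [D r]]] | [C [D s]]] | [C [D false]]] | [C [D s]]]

B ::= B '|' C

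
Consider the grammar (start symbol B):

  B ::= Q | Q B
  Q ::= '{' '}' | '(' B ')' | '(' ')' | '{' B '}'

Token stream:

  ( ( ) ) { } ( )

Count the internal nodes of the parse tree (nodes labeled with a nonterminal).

8

[B [Q ( [B [Q ( )]] )] [B [Q { }] [B [Q ( )]]]]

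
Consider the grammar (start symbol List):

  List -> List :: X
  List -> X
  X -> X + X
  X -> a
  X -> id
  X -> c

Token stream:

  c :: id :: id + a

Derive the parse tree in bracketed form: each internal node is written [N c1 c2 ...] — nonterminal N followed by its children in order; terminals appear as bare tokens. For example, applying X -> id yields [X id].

[List [List [List [X c]] :: [X id]] :: [X [X id] + [X a]]]

List
List :: X
List :: X :: X
X :: X :: X
c :: X :: X
c :: id :: X
c :: id :: X + X
c :: id :: id + X
c :: id :: id + a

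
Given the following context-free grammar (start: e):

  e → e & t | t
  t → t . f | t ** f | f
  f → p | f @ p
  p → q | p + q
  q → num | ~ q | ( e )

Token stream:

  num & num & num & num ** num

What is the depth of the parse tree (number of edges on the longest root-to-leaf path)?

[e [e [e [e [t [f [p [q num]]]]] & [t [f [p [q num]]]]] & [t [f [p [q num]]]]] & [t [t [f [p [q num]]]] ** [f [p [q num]]]]]

8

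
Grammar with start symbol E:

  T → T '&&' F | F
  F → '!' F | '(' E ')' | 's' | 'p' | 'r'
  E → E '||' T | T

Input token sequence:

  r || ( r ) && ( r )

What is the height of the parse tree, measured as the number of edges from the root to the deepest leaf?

7

[E [E [T [F r]]] || [T [T [F ( [E [T [F r]]] )]] && [F ( [E [T [F r]]] )]]]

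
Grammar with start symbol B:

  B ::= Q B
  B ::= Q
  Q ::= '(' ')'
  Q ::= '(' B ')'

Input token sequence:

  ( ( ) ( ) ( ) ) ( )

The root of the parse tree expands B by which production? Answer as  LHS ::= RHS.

[B [Q ( [B [Q ( )] [B [Q ( )] [B [Q ( )]]]] )] [B [Q ( )]]]

B ::= Q B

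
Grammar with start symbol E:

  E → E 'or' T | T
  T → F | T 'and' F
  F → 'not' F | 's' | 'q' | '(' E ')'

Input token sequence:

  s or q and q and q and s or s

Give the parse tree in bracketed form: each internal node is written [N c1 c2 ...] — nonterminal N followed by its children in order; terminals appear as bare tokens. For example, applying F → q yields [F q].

E
E or T
E or T or T
T or T or T
F or T or T
s or T or T
s or T and F or T
s or T and F and F or T
s or T and F and F and F or T
s or F and F and F and F or T
s or q and F and F and F or T
s or q and q and F and F or T
s or q and q and q and F or T
s or q and q and q and s or T
s or q and q and q and s or F
s or q and q and q and s or s

[E [E [E [T [F s]]] or [T [T [T [T [F q]] and [F q]] and [F q]] and [F s]]] or [T [F s]]]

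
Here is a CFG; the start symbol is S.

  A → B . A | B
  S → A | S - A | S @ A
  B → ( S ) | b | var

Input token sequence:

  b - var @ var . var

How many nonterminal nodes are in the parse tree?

11

[S [S [S [A [B b]]] - [A [B var]]] @ [A [B var] . [A [B var]]]]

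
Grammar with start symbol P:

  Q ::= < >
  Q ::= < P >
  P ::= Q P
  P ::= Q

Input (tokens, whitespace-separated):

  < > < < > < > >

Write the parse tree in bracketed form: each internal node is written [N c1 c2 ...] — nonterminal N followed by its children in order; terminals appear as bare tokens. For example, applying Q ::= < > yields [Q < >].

P
Q P
< > P
< > Q
< > < P >
< > < Q P >
< > < < > P >
< > < < > Q >
< > < < > < > >

[P [Q < >] [P [Q < [P [Q < >] [P [Q < >]]] >]]]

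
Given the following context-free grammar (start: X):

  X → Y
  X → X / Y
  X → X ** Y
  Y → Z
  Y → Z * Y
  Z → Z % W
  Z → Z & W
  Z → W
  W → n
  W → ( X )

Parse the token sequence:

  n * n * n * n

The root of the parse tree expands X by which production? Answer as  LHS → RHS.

X → Y

[X [Y [Z [W n]] * [Y [Z [W n]] * [Y [Z [W n]] * [Y [Z [W n]]]]]]]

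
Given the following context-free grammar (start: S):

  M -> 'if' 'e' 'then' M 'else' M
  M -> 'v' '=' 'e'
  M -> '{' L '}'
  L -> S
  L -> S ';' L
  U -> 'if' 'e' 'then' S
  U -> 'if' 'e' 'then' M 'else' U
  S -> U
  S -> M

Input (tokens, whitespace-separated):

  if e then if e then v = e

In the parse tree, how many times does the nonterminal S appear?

[S [U if e then [S [U if e then [S [M v = e]]]]]]

3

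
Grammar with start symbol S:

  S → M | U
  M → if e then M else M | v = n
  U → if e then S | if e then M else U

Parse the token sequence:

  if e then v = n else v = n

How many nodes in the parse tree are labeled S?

[S [M if e then [M v = n] else [M v = n]]]

1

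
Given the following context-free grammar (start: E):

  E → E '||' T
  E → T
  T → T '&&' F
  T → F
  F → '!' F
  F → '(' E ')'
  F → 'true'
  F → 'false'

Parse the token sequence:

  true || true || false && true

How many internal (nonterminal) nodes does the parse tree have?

[E [E [E [T [F true]]] || [T [F true]]] || [T [T [F false]] && [F true]]]

11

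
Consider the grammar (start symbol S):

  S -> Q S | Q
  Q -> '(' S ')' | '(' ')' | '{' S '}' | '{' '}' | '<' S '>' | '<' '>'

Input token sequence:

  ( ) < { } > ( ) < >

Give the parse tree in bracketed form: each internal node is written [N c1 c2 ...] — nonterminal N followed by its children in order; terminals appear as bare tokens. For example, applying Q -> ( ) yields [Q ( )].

[S [Q ( )] [S [Q < [S [Q { }]] >] [S [Q ( )] [S [Q < >]]]]]

S
Q S
( ) S
( ) Q S
( ) < S > S
( ) < Q > S
( ) < { } > S
( ) < { } > Q S
( ) < { } > ( ) S
( ) < { } > ( ) Q
( ) < { } > ( ) < >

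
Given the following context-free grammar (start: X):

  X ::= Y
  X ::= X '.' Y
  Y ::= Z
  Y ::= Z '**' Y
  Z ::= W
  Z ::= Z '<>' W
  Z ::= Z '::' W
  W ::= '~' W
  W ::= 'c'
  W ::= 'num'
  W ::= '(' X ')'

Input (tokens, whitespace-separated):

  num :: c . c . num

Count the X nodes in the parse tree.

[X [X [X [Y [Z [Z [W num]] :: [W c]]]] . [Y [Z [W c]]]] . [Y [Z [W num]]]]

3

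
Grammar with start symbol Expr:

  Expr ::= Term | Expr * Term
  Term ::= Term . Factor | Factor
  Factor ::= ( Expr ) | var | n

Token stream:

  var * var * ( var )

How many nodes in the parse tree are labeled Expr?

4

[Expr [Expr [Expr [Term [Factor var]]] * [Term [Factor var]]] * [Term [Factor ( [Expr [Term [Factor var]]] )]]]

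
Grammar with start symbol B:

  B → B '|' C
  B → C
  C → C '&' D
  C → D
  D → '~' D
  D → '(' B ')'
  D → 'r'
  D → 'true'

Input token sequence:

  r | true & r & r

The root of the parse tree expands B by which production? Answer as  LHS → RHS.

[B [B [C [D r]]] | [C [C [C [D true]] & [D r]] & [D r]]]

B → B '|' C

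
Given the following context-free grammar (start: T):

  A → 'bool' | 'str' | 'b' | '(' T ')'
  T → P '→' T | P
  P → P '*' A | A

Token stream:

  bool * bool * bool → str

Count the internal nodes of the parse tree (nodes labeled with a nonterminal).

[T [P [P [P [A bool]] * [A bool]] * [A bool]] → [T [P [A str]]]]

10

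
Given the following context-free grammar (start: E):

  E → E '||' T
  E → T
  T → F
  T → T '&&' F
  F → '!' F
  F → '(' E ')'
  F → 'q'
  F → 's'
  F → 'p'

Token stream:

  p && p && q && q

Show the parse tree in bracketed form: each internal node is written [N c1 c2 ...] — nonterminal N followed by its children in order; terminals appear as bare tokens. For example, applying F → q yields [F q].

[E [T [T [T [T [F p]] && [F p]] && [F q]] && [F q]]]

E
T
T && F
T && F && F
T && F && F && F
F && F && F && F
p && F && F && F
p && p && F && F
p && p && q && F
p && p && q && q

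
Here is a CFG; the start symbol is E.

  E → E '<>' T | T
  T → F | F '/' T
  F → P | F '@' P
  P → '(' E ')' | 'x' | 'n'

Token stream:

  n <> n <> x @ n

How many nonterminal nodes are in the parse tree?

14

[E [E [E [T [F [P n]]]] <> [T [F [P n]]]] <> [T [F [F [P x]] @ [P n]]]]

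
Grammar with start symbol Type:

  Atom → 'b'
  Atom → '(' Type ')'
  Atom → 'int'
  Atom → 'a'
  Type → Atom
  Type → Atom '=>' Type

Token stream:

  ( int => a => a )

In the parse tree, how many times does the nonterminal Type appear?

4

[Type [Atom ( [Type [Atom int] => [Type [Atom a] => [Type [Atom a]]]] )]]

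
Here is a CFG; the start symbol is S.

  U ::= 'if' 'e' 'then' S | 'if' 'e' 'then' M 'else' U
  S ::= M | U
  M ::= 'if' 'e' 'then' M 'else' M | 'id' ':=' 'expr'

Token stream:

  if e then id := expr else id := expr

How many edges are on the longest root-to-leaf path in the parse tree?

3

[S [M if e then [M id := expr] else [M id := expr]]]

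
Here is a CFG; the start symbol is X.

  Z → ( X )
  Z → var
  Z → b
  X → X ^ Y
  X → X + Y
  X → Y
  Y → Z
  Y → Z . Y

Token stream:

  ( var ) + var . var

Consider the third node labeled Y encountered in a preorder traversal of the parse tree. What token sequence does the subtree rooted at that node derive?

var . var

[X [X [Y [Z ( [X [Y [Z var]]] )]]] + [Y [Z var] . [Y [Z var]]]]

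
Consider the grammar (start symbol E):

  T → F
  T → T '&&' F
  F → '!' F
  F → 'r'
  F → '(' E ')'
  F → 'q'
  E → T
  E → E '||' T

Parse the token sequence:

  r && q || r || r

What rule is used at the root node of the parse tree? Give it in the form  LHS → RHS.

E → E '||' T

[E [E [E [T [T [F r]] && [F q]]] || [T [F r]]] || [T [F r]]]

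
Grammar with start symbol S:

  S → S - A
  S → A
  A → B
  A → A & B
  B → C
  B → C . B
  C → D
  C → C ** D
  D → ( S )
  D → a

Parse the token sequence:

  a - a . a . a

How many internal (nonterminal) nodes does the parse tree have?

16

[S [S [A [B [C [D a]]]]] - [A [B [C [D a]] . [B [C [D a]] . [B [C [D a]]]]]]]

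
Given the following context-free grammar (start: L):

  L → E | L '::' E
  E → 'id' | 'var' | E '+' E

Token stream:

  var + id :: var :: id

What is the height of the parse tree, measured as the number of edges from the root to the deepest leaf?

[L [L [L [E [E var] + [E id]]] :: [E var]] :: [E id]]

5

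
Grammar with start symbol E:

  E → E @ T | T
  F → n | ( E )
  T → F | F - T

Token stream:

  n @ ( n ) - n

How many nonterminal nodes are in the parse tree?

11

[E [E [T [F n]]] @ [T [F ( [E [T [F n]]] )] - [T [F n]]]]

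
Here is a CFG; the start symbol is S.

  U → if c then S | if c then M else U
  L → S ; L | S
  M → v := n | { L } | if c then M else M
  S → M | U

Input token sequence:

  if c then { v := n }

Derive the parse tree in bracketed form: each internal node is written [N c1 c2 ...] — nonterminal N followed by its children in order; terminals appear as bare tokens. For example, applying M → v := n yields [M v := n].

S
U
if c then S
if c then M
if c then { L }
if c then { S }
if c then { M }
if c then { v := n }

[S [U if c then [S [M { [L [S [M v := n]]] }]]]]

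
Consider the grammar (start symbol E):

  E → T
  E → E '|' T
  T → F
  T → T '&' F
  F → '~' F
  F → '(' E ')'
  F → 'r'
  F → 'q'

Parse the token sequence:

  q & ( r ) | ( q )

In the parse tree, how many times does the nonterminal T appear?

5

[E [E [T [T [F q]] & [F ( [E [T [F r]]] )]]] | [T [F ( [E [T [F q]]] )]]]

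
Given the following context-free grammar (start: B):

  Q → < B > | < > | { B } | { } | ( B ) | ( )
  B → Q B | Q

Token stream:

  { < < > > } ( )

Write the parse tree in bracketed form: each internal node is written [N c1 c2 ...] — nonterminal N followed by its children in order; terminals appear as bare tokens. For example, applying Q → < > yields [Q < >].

[B [Q { [B [Q < [B [Q < >]] >]] }] [B [Q ( )]]]

B
Q B
{ B } B
{ Q } B
{ < B > } B
{ < Q > } B
{ < < > > } B
{ < < > > } Q
{ < < > > } ( )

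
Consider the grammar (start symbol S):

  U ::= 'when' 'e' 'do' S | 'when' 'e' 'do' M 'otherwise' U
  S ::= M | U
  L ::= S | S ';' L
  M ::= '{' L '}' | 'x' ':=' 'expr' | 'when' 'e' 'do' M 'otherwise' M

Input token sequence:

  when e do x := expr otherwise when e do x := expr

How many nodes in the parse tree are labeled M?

[S [U when e do [M x := expr] otherwise [U when e do [S [M x := expr]]]]]

2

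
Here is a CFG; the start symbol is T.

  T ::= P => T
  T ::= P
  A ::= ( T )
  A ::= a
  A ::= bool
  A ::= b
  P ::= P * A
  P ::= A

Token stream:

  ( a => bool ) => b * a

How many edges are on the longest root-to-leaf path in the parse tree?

[T [P [A ( [T [P [A a]] => [T [P [A bool]]]] )]] => [T [P [P [A b]] * [A a]]]]

7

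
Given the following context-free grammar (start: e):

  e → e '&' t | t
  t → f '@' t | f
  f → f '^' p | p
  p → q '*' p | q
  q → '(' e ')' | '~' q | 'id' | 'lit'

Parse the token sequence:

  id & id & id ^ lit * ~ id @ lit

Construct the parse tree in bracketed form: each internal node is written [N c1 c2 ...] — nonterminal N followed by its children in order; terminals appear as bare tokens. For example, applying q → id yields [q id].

[e [e [e [t [f [p [q id]]]]] & [t [f [p [q id]]]]] & [t [f [f [p [q id]]] ^ [p [q lit] * [p [q ~ [q id]]]]] @ [t [f [p [q lit]]]]]]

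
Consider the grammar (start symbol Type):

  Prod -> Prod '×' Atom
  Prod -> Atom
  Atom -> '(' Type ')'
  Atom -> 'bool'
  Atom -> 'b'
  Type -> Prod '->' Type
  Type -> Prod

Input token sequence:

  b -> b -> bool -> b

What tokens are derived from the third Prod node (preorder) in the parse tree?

bool

[Type [Prod [Atom b]] -> [Type [Prod [Atom b]] -> [Type [Prod [Atom bool]] -> [Type [Prod [Atom b]]]]]]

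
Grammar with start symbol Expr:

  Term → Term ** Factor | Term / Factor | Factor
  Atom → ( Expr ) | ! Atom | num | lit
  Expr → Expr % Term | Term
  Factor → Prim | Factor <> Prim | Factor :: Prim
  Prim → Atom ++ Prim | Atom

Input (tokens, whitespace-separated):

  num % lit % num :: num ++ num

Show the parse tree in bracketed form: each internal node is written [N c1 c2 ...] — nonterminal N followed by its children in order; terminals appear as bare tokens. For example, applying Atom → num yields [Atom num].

Expr
Expr % Term
Expr % Term % Term
Term % Term % Term
Factor % Term % Term
Prim % Term % Term
Atom % Term % Term
num % Term % Term
num % Factor % Term
num % Prim % Term
num % Atom % Term
num % lit % Term
num % lit % Factor
num % lit % Factor :: Prim
num % lit % Prim :: Prim
num % lit % Atom :: Prim
num % lit % num :: Prim
num % lit % num :: Atom ++ Prim
num % lit % num :: num ++ Prim
num % lit % num :: num ++ Atom
num % lit % num :: num ++ num

[Expr [Expr [Expr [Term [Factor [Prim [Atom num]]]]] % [Term [Factor [Prim [Atom lit]]]]] % [Term [Factor [Factor [Prim [Atom num]]] :: [Prim [Atom num] ++ [Prim [Atom num]]]]]]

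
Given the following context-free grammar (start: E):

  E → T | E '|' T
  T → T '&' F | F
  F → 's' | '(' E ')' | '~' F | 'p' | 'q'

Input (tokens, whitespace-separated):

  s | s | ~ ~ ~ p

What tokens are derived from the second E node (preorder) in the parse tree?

s | s

[E [E [E [T [F s]]] | [T [F s]]] | [T [F ~ [F ~ [F ~ [F p]]]]]]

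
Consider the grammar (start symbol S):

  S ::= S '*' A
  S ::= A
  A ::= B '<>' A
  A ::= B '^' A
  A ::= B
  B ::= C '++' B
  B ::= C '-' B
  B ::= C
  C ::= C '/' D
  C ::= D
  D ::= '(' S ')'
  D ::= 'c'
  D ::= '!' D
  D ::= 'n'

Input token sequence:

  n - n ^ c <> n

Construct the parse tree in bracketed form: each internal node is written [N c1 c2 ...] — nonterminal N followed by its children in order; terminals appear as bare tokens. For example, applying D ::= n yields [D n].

S
A
B ^ A
C - B ^ A
D - B ^ A
n - B ^ A
n - C ^ A
n - D ^ A
n - n ^ A
n - n ^ B <> A
n - n ^ C <> A
n - n ^ D <> A
n - n ^ c <> A
n - n ^ c <> B
n - n ^ c <> C
n - n ^ c <> D
n - n ^ c <> n

[S [A [B [C [D n]] - [B [C [D n]]]] ^ [A [B [C [D c]]] <> [A [B [C [D n]]]]]]]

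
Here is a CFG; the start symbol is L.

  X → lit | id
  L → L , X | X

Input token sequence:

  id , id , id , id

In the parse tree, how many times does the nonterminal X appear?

[L [L [L [L [X id]] , [X id]] , [X id]] , [X id]]

4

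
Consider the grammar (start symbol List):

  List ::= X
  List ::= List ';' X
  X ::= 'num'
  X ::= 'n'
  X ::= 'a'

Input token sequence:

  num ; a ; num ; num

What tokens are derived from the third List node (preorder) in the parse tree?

num ; a

[List [List [List [List [X num]] ; [X a]] ; [X num]] ; [X num]]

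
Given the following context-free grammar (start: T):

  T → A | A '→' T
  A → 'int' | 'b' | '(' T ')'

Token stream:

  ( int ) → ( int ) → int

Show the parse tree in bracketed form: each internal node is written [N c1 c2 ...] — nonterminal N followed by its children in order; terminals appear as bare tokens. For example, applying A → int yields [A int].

[T [A ( [T [A int]] )] → [T [A ( [T [A int]] )] → [T [A int]]]]

T
A → T
( T ) → T
( A ) → T
( int ) → T
( int ) → A → T
( int ) → ( T ) → T
( int ) → ( A ) → T
( int ) → ( int ) → T
( int ) → ( int ) → A
( int ) → ( int ) → int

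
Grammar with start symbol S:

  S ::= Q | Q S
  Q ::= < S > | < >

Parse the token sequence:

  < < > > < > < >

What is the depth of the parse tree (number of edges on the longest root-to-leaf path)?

4

[S [Q < [S [Q < >]] >] [S [Q < >] [S [Q < >]]]]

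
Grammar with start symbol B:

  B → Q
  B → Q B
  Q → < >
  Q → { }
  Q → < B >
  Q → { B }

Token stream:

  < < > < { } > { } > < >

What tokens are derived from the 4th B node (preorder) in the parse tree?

{ }

[B [Q < [B [Q < >] [B [Q < [B [Q { }]] >] [B [Q { }]]]] >] [B [Q < >]]]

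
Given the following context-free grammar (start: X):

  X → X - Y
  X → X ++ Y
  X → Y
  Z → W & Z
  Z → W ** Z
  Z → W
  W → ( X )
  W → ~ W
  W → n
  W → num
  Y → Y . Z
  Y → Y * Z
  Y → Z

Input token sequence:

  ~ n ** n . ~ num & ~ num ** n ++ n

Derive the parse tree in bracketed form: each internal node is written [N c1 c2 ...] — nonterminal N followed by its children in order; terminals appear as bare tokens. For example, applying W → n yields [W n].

[X [X [Y [Y [Z [W ~ [W n]] ** [Z [W n]]]] . [Z [W ~ [W num]] & [Z [W ~ [W num]] ** [Z [W n]]]]]] ++ [Y [Z [W n]]]]

X
X ++ Y
Y ++ Y
Y . Z ++ Y
Z . Z ++ Y
W ** Z . Z ++ Y
~ W ** Z . Z ++ Y
~ n ** Z . Z ++ Y
~ n ** W . Z ++ Y
~ n ** n . Z ++ Y
~ n ** n . W & Z ++ Y
~ n ** n . ~ W & Z ++ Y
~ n ** n . ~ num & Z ++ Y
~ n ** n . ~ num & W ** Z ++ Y
~ n ** n . ~ num & ~ W ** Z ++ Y
~ n ** n . ~ num & ~ num ** Z ++ Y
~ n ** n . ~ num & ~ num ** W ++ Y
~ n ** n . ~ num & ~ num ** n ++ Y
~ n ** n . ~ num & ~ num ** n ++ Z
~ n ** n . ~ num & ~ num ** n ++ W
~ n ** n . ~ num & ~ num ** n ++ n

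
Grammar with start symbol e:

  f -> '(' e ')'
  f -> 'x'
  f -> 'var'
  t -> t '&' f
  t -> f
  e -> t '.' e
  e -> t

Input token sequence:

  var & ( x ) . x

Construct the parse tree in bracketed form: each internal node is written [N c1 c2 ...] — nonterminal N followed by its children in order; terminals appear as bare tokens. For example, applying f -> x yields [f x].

e
t . e
t & f . e
f & f . e
var & f . e
var & ( e ) . e
var & ( t ) . e
var & ( f ) . e
var & ( x ) . e
var & ( x ) . t
var & ( x ) . f
var & ( x ) . x

[e [t [t [f var]] & [f ( [e [t [f x]]] )]] . [e [t [f x]]]]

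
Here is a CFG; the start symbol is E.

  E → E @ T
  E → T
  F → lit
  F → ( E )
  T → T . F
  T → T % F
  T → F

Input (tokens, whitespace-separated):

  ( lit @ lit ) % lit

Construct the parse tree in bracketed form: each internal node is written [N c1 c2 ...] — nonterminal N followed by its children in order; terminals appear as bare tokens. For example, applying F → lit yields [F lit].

[E [T [T [F ( [E [E [T [F lit]]] @ [T [F lit]]] )]] % [F lit]]]

E
T
T % F
F % F
( E ) % F
( E @ T ) % F
( T @ T ) % F
( F @ T ) % F
( lit @ T ) % F
( lit @ F ) % F
( lit @ lit ) % F
( lit @ lit ) % lit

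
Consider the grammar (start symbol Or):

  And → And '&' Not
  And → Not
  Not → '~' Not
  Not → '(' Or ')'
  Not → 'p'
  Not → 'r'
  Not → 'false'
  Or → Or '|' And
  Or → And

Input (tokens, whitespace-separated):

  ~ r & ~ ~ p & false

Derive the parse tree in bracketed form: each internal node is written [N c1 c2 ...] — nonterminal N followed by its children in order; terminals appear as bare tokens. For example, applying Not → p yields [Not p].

Or
And
And & Not
And & Not & Not
Not & Not & Not
~ Not & Not & Not
~ r & Not & Not
~ r & ~ Not & Not
~ r & ~ ~ Not & Not
~ r & ~ ~ p & Not
~ r & ~ ~ p & false

[Or [And [And [And [Not ~ [Not r]]] & [Not ~ [Not ~ [Not p]]]] & [Not false]]]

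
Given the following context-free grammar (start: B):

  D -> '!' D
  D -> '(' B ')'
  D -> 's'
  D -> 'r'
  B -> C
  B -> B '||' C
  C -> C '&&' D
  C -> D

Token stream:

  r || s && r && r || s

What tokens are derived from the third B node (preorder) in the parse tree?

r

[B [B [B [C [D r]]] || [C [C [C [D s]] && [D r]] && [D r]]] || [C [D s]]]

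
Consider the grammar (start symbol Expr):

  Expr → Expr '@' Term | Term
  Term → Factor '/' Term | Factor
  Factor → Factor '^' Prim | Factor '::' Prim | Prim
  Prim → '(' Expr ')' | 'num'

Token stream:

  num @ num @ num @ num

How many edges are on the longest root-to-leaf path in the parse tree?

7

[Expr [Expr [Expr [Expr [Term [Factor [Prim num]]]] @ [Term [Factor [Prim num]]]] @ [Term [Factor [Prim num]]]] @ [Term [Factor [Prim num]]]]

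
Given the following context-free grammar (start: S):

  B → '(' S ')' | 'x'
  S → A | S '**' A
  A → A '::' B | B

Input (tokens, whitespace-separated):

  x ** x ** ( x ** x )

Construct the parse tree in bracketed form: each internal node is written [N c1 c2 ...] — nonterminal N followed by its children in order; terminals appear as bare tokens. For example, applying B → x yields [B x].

S
S ** A
S ** A ** A
A ** A ** A
B ** A ** A
x ** A ** A
x ** B ** A
x ** x ** A
x ** x ** B
x ** x ** ( S )
x ** x ** ( S ** A )
x ** x ** ( A ** A )
x ** x ** ( B ** A )
x ** x ** ( x ** A )
x ** x ** ( x ** B )
x ** x ** ( x ** x )

[S [S [S [A [B x]]] ** [A [B x]]] ** [A [B ( [S [S [A [B x]]] ** [A [B x]]] )]]]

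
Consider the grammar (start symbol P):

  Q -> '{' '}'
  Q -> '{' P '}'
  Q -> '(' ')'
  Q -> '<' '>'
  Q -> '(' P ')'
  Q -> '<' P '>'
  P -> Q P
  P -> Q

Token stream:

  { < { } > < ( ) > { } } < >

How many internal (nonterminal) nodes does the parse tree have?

[P [Q { [P [Q < [P [Q { }]] >] [P [Q < [P [Q ( )]] >] [P [Q { }]]]] }] [P [Q < >]]]

14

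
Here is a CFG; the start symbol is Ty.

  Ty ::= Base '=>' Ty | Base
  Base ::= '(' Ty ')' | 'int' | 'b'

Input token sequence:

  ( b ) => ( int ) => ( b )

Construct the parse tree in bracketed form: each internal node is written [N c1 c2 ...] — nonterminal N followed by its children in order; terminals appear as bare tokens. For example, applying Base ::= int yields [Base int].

Ty
Base => Ty
( Ty ) => Ty
( Base ) => Ty
( b ) => Ty
( b ) => Base => Ty
( b ) => ( Ty ) => Ty
( b ) => ( Base ) => Ty
( b ) => ( int ) => Ty
( b ) => ( int ) => Base
( b ) => ( int ) => ( Ty )
( b ) => ( int ) => ( Base )
( b ) => ( int ) => ( b )

[Ty [Base ( [Ty [Base b]] )] => [Ty [Base ( [Ty [Base int]] )] => [Ty [Base ( [Ty [Base b]] )]]]]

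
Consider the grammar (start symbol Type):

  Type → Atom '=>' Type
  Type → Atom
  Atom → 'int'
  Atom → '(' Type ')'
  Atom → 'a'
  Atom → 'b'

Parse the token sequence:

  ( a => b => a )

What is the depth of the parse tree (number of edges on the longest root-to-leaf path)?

[Type [Atom ( [Type [Atom a] => [Type [Atom b] => [Type [Atom a]]]] )]]

6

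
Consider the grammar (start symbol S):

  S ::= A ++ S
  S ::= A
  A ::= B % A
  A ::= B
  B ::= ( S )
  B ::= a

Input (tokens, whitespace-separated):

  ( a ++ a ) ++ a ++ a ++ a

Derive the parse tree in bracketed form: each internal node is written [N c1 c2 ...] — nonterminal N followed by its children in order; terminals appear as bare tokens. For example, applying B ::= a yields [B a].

S
A ++ S
B ++ S
( S ) ++ S
( A ++ S ) ++ S
( B ++ S ) ++ S
( a ++ S ) ++ S
( a ++ A ) ++ S
( a ++ B ) ++ S
( a ++ a ) ++ S
( a ++ a ) ++ A ++ S
( a ++ a ) ++ B ++ S
( a ++ a ) ++ a ++ S
( a ++ a ) ++ a ++ A ++ S
( a ++ a ) ++ a ++ B ++ S
( a ++ a ) ++ a ++ a ++ S
( a ++ a ) ++ a ++ a ++ A
( a ++ a ) ++ a ++ a ++ B
( a ++ a ) ++ a ++ a ++ a

[S [A [B ( [S [A [B a]] ++ [S [A [B a]]]] )]] ++ [S [A [B a]] ++ [S [A [B a]] ++ [S [A [B a]]]]]]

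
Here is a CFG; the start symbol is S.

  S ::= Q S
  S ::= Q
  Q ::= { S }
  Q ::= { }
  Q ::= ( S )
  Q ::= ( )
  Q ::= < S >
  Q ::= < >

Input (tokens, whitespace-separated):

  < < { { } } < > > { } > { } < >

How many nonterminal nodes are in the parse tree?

[S [Q < [S [Q < [S [Q { [S [Q { }]] }] [S [Q < >]]] >] [S [Q { }]]] >] [S [Q { }] [S [Q < >]]]]

16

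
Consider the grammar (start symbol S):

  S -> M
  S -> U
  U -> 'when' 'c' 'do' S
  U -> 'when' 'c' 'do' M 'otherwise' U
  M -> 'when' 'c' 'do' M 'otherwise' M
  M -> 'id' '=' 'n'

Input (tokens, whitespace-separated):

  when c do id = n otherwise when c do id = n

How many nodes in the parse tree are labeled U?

[S [U when c do [M id = n] otherwise [U when c do [S [M id = n]]]]]

2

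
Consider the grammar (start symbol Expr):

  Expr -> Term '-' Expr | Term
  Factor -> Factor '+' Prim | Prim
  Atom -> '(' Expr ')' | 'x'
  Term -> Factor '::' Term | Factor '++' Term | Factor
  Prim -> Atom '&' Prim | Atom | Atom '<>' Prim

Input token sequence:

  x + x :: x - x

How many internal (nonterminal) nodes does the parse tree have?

[Expr [Term [Factor [Factor [Prim [Atom x]]] + [Prim [Atom x]]] :: [Term [Factor [Prim [Atom x]]]]] - [Expr [Term [Factor [Prim [Atom x]]]]]]

17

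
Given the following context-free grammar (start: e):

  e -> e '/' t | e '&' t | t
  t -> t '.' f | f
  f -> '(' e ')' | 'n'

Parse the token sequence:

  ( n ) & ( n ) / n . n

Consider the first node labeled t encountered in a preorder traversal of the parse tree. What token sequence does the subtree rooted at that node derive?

( n )

[e [e [e [t [f ( [e [t [f n]]] )]]] & [t [f ( [e [t [f n]]] )]]] / [t [t [f n]] . [f n]]]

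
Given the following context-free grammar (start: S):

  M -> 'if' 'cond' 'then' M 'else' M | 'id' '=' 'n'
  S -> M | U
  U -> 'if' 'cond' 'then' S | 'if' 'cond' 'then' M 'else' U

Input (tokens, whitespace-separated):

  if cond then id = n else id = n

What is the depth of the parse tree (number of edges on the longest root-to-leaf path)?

3

[S [M if cond then [M id = n] else [M id = n]]]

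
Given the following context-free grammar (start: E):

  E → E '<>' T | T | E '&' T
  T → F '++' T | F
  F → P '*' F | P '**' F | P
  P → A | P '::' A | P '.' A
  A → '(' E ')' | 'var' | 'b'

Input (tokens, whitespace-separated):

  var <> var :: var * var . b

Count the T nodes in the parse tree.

[E [E [T [F [P [A var]]]]] <> [T [F [P [P [A var]] :: [A var]] * [F [P [P [A var]] . [A b]]]]]]

2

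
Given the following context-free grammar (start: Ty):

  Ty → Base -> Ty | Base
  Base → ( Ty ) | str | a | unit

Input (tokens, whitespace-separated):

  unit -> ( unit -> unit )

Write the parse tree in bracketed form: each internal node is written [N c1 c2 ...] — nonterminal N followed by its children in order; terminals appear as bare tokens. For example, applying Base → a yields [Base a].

Ty
Base -> Ty
unit -> Ty
unit -> Base
unit -> ( Ty )
unit -> ( Base -> Ty )
unit -> ( unit -> Ty )
unit -> ( unit -> Base )
unit -> ( unit -> unit )

[Ty [Base unit] -> [Ty [Base ( [Ty [Base unit] -> [Ty [Base unit]]] )]]]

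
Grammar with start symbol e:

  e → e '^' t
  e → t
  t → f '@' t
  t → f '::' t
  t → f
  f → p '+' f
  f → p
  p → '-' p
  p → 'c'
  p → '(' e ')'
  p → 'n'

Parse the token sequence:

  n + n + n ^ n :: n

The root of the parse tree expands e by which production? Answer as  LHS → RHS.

[e [e [t [f [p n] + [f [p n] + [f [p n]]]]]] ^ [t [f [p n]] :: [t [f [p n]]]]]

e → e '^' t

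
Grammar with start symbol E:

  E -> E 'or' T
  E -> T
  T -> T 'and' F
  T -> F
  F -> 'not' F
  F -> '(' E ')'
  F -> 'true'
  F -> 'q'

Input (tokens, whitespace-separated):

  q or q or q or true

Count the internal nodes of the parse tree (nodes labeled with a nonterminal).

12

[E [E [E [E [T [F q]]] or [T [F q]]] or [T [F q]]] or [T [F true]]]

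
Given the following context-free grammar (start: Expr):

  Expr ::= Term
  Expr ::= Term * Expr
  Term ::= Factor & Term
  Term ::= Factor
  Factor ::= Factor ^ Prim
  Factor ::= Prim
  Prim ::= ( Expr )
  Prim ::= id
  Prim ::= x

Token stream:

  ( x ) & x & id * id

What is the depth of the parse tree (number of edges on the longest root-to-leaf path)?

8

[Expr [Term [Factor [Prim ( [Expr [Term [Factor [Prim x]]]] )]] & [Term [Factor [Prim x]] & [Term [Factor [Prim id]]]]] * [Expr [Term [Factor [Prim id]]]]]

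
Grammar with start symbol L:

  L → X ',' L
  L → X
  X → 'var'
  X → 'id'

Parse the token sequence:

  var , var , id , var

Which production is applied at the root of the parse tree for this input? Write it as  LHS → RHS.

L → X ',' L

[L [X var] , [L [X var] , [L [X id] , [L [X var]]]]]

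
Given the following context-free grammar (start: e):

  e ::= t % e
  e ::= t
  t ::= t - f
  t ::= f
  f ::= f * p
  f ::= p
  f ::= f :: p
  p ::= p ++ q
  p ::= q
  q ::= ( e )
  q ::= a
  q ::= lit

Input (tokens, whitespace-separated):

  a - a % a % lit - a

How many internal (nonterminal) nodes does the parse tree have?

23

[e [t [t [f [p [q a]]]] - [f [p [q a]]]] % [e [t [f [p [q a]]]] % [e [t [t [f [p [q lit]]]] - [f [p [q a]]]]]]]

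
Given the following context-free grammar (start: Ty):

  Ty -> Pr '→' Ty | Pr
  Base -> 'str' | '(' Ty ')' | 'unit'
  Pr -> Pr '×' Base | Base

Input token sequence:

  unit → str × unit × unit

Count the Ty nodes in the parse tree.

[Ty [Pr [Base unit]] → [Ty [Pr [Pr [Pr [Base str]] × [Base unit]] × [Base unit]]]]

2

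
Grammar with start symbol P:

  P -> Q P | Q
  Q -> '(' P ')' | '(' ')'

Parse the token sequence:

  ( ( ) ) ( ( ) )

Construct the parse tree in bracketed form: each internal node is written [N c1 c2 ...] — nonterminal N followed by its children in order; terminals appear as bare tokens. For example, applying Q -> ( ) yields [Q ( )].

P
Q P
( P ) P
( Q ) P
( ( ) ) P
( ( ) ) Q
( ( ) ) ( P )
( ( ) ) ( Q )
( ( ) ) ( ( ) )

[P [Q ( [P [Q ( )]] )] [P [Q ( [P [Q ( )]] )]]]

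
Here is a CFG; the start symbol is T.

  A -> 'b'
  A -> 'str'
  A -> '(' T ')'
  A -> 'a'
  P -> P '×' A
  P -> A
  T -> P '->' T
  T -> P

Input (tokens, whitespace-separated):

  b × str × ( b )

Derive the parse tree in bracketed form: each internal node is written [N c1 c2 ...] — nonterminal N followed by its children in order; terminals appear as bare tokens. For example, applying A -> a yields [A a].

[T [P [P [P [A b]] × [A str]] × [A ( [T [P [A b]]] )]]]

T
P
P × A
P × A × A
A × A × A
b × A × A
b × str × A
b × str × ( T )
b × str × ( P )
b × str × ( A )
b × str × ( b )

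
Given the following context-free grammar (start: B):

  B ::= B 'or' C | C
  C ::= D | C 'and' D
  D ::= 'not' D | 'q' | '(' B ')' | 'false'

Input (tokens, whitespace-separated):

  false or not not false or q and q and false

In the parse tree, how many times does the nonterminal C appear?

5

[B [B [B [C [D false]]] or [C [D not [D not [D false]]]]] or [C [C [C [D q]] and [D q]] and [D false]]]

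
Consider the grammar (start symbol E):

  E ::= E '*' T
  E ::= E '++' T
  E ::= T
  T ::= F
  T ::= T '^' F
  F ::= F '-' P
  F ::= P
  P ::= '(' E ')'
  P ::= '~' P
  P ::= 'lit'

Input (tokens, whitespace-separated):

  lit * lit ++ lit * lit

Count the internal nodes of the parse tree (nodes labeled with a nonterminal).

16

[E [E [E [E [T [F [P lit]]]] * [T [F [P lit]]]] ++ [T [F [P lit]]]] * [T [F [P lit]]]]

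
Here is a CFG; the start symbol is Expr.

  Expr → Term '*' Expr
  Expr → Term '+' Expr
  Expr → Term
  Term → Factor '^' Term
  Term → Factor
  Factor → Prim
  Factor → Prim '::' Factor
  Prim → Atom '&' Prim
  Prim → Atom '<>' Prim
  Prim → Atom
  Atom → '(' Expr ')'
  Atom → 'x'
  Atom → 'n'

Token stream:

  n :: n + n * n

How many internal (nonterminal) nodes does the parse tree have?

[Expr [Term [Factor [Prim [Atom n]] :: [Factor [Prim [Atom n]]]]] + [Expr [Term [Factor [Prim [Atom n]]]] * [Expr [Term [Factor [Prim [Atom n]]]]]]]

18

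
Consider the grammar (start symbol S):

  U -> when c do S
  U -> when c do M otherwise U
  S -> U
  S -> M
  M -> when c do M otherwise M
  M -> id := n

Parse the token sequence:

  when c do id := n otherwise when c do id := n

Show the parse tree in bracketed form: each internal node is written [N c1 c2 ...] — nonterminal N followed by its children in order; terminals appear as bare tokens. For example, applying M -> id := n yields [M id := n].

[S [U when c do [M id := n] otherwise [U when c do [S [M id := n]]]]]

S
U
when c do M otherwise U
when c do id := n otherwise U
when c do id := n otherwise when c do S
when c do id := n otherwise when c do M
when c do id := n otherwise when c do id := n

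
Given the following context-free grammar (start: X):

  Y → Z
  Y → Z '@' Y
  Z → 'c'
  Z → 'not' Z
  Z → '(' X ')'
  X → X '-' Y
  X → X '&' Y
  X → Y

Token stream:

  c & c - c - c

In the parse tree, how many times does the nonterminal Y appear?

4

[X [X [X [X [Y [Z c]]] & [Y [Z c]]] - [Y [Z c]]] - [Y [Z c]]]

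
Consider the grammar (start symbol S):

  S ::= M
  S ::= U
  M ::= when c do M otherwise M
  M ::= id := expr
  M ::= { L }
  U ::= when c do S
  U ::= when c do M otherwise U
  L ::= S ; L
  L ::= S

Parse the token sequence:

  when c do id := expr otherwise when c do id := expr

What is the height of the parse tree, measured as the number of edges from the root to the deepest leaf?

5

[S [U when c do [M id := expr] otherwise [U when c do [S [M id := expr]]]]]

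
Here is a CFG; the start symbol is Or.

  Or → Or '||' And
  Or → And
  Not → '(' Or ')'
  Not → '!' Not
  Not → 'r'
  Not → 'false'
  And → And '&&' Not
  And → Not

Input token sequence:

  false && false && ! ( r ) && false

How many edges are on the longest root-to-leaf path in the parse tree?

8

[Or [And [And [And [And [Not false]] && [Not false]] && [Not ! [Not ( [Or [And [Not r]]] )]]] && [Not false]]]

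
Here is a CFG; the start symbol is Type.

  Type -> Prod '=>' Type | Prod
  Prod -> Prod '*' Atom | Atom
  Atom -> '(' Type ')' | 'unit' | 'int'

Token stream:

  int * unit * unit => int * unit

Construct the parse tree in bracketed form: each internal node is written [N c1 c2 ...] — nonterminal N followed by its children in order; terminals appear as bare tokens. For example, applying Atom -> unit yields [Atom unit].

Type
Prod => Type
Prod * Atom => Type
Prod * Atom * Atom => Type
Atom * Atom * Atom => Type
int * Atom * Atom => Type
int * unit * Atom => Type
int * unit * unit => Type
int * unit * unit => Prod
int * unit * unit => Prod * Atom
int * unit * unit => Atom * Atom
int * unit * unit => int * Atom
int * unit * unit => int * unit

[Type [Prod [Prod [Prod [Atom int]] * [Atom unit]] * [Atom unit]] => [Type [Prod [Prod [Atom int]] * [Atom unit]]]]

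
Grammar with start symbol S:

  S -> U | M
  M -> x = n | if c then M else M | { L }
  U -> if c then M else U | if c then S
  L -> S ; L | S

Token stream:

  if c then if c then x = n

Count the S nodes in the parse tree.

3

[S [U if c then [S [U if c then [S [M x = n]]]]]]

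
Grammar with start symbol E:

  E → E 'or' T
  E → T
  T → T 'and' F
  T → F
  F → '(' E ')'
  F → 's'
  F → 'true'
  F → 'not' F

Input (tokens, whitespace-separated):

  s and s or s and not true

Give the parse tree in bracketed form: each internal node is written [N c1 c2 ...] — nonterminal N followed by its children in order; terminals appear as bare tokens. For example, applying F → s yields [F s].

E
E or T
T or T
T and F or T
F and F or T
s and F or T
s and s or T
s and s or T and F
s and s or F and F
s and s or s and F
s and s or s and not F
s and s or s and not true

[E [E [T [T [F s]] and [F s]]] or [T [T [F s]] and [F not [F true]]]]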